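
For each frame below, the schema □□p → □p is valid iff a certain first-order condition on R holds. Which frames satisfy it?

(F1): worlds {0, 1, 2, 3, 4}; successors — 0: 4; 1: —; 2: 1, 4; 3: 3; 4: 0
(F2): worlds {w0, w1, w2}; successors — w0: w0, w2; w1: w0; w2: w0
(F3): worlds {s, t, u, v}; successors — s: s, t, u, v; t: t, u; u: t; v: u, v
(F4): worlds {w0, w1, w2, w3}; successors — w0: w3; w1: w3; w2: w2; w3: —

(F2), (F3)

Frame correspondent (Sahlqvist): ∀x ∀y (Rxy → ∃z (Rxz ∧ Rzy)) — i.e. density.
(F1): fails — R04 but no z with R0z and Rz4.
(F2): holds.
(F3): holds.
(F4): fails — Rw0w3 but no z with Rw0z and Rzw3.
Valid on: (F2), (F3).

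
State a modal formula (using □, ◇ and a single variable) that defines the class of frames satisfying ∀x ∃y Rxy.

□s → ◇s

This is seriality; the standard corresponding axiom is D: □s → ◇s.
Suppose □s→◇s is valid. At any x set V(s)=W. Then □s at x, so ◇s at x, so x has a successor.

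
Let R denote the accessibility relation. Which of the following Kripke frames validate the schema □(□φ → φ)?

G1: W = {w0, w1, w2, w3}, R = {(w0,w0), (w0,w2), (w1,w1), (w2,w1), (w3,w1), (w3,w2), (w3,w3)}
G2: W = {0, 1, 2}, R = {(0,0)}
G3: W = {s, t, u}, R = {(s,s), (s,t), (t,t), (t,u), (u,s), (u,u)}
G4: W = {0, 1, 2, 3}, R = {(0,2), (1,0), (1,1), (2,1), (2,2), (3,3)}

This is the axiom for shift-reflexivity; its first-order frame correspondent is ∀x ∀y (Rxy → Ryy).
G1: fails — Rw3w2 but not Rw2w2.
G2: condition met.
G3: condition met.
G4: fails — R10 but not R00.

G2, G3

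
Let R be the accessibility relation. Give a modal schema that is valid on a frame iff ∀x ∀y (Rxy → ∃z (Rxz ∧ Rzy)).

□□p → □p

This is density; the standard corresponding axiom is C4: □□p → □p.
Suppose □□p→□p is valid. Take Rxy and set V(p)={w : xR²w}. Then □□p at x, so □p at x, so p at y, i.e. ∃z(Rxz∧Rzy).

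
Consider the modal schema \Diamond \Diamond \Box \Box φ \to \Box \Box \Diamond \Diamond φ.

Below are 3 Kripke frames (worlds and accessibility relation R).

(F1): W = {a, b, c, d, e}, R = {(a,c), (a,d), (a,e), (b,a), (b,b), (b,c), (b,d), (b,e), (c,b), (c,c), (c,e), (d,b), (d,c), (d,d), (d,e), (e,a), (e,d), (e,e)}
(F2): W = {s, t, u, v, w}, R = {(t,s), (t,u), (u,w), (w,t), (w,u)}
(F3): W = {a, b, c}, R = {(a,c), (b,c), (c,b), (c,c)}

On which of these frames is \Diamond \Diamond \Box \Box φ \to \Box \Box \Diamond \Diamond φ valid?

(F1), (F3)

Frame correspondent (Sahlqvist): \forall x \forall y \forall z ((x R^2 y \wedge x R^2 z) \to \exists w (y R^2 w \wedge z R^2 w)) — i.e. a generalized confluence (Geach) condition.
(F1): condition met.
(F2): fails — uR²t, uR²u but no w* with tR²w* and uR²w*.
(F3): condition met.
Valid on: (F1), (F3).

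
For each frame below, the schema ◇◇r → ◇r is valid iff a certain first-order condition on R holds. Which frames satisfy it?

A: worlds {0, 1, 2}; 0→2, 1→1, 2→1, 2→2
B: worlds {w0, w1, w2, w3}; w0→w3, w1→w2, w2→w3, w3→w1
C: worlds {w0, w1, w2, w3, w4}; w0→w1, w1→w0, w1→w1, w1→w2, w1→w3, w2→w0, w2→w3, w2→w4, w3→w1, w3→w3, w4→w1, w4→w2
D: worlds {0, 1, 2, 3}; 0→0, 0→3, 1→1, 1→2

This is the axiom for transitivity; its first-order frame correspondent is ∀x ∀y ∀z (Rxy ∧ Ryz → Rxz).
A: fails — R02 and R21 but not R01.
B: fails — Rw1w2 and Rw2w3 but not Rw1w3.
C: fails — Rw1w2 and Rw2w4 but not Rw1w4.
D: ✓.

D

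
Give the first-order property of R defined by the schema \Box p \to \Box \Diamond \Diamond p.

\forall x \forall z (xRz \to \exists w (xRw \wedge z R^2 w))

This is a Sahlqvist (Geach-type) schema ◇^0□^1p → □^1◇^2p.
First-order correspondent: \forall x \forall z (xRz \to \exists w (xRw \wedge z R^2 w)).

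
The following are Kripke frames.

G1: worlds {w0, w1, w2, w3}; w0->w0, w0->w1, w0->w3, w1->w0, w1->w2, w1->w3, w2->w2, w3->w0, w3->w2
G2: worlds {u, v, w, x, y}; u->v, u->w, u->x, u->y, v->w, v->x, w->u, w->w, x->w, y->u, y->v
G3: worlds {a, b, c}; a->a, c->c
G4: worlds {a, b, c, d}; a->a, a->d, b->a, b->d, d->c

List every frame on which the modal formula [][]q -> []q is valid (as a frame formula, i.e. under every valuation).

Frame correspondent (Sahlqvist): forall x forall y (Rxy -> exists z (Rxz & Rzy)) — i.e. density.
G1: holds.
G2: fails — Rvx but no z with Rvz and Rzx.
G3: holds.
G4: fails — Rdc but no z with Rdz and Rzc.
Valid on: G1, G3.

G1, G3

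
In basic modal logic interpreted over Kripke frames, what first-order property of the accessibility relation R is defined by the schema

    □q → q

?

reflexivity: ∀x Rxx

Suppose □q→q is valid. At any x set V(q)={w : Rxw}. Then □q holds at x, so q holds at x, i.e. Rxx.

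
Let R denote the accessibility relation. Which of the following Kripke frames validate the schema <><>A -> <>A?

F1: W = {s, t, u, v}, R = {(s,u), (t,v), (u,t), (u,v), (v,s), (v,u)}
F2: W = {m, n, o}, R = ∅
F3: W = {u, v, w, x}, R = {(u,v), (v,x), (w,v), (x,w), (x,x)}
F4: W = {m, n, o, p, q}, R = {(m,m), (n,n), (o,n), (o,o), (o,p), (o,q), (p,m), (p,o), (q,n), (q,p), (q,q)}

Frame correspondent (Sahlqvist): forall x forall y forall z (Rxy & Ryz -> Rxz) — i.e. transitivity.
F1: fails — Ruv and Rvu but not Ruu.
F2: ✓.
F3: fails — Ruv and Rvx but not Rux.
F4: fails — Rop and Rpm but not Rom.

F2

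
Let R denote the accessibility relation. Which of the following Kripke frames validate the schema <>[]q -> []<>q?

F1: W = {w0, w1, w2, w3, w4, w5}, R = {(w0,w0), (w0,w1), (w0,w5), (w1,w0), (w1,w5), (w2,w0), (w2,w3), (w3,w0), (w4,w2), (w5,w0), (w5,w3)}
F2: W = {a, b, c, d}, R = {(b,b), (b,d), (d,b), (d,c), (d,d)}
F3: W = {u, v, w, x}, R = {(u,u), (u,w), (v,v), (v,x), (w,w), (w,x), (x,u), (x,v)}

Frame correspondent (Sahlqvist): forall x forall y forall z (Rxy & Rxz -> exists w (Ryw & Rzw)) — i.e. convergence.
F1: satisfies the condition.
F2: fails — Rdc and Rdc but c and c have no common successor.
F3: fails — Rww and Rwx but w and x have no common successor.
Valid on: F1.

F1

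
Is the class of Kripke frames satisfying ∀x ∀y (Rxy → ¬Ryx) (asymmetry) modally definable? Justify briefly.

Modal frame validity is preserved under surjective bounded morphisms.
The 4-cycle (worlds s,t,u,v with s→t→u→v→s) is asymmetric. Mapping every world to a single reflexive point • is a surjective bounded morphism, and the reflexive point is not asymmetric (R•• but asymmetry requires ¬R••).
So the class is not modally definable.

No — not modally definable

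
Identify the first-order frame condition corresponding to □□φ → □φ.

This schema is the C4 axiom.
Its frame correspondent is density — ∀x ∀y (Rxy → ∃z (Rxz ∧ Rzy)).

density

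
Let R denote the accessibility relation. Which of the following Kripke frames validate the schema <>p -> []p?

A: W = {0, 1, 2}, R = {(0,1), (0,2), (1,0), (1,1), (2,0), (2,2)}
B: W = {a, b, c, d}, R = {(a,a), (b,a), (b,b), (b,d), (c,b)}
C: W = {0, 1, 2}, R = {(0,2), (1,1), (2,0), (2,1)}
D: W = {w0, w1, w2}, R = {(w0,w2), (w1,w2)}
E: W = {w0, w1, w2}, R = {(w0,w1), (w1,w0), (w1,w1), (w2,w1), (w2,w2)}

D

The schema corresponds to partial functionality: forall x forall y forall z (Rxy & Rxz -> y = z).
A: fails — 0 sees both 1 and 2.
B: fails — b sees both a and b.
C: fails — 2 sees both 0 and 1.
D: holds.
E: fails — w1 sees both w0 and w1.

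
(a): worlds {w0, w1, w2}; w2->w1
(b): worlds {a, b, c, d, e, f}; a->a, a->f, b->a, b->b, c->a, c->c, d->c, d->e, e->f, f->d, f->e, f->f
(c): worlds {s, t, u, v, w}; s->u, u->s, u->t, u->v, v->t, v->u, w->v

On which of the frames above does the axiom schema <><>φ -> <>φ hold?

Frame correspondent (Sahlqvist): forall x forall y forall z (Rxy & Ryz -> Rxz) — i.e. transitivity.
(a): condition met.
(b): fails — Rdc and Rca but not Rda.
(c): fails — Ruv and Rvu but not Ruu.

(a)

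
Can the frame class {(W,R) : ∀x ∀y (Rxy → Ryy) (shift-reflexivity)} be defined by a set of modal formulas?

Yes, by □(□p → p)

This is a Sahlqvist condition; the T□ axiom □(□p → p) defines it.
Suppose □(□p→p) is valid. Take Rxy and set V(p)={w : Ryw}. Then at y, □p holds; since □(□p→p) at x, □p→p at y, so p at y, i.e. Ryy.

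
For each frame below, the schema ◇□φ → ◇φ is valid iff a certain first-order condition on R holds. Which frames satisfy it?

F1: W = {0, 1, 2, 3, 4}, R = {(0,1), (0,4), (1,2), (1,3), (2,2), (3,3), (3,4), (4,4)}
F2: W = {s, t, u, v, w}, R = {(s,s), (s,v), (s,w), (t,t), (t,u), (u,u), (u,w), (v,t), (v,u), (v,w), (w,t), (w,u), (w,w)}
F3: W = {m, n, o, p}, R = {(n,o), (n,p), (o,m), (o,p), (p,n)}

F2

This is the axiom for a generalized confluence (Geach) condition; its first-order frame correspondent is ∀x ∀y (xRy → ∃w (yRw ∧ xRw)).
F1: fails — 0R1 but no w with 1Rw and 0Rw.
F2: satisfies the condition.
F3: fails — nRp but no w with pRw and nRw.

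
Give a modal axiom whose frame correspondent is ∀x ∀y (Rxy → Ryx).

r → □◇r

This is symmetry; the standard corresponding axiom is B: r → □◇r.
Suppose r→□◇r is valid. Take Rxy and set V(r)={x}. Then r at x, so □◇r at x, so ◇r at y, so some z with Ryz has r; z=x, i.e. Ryx.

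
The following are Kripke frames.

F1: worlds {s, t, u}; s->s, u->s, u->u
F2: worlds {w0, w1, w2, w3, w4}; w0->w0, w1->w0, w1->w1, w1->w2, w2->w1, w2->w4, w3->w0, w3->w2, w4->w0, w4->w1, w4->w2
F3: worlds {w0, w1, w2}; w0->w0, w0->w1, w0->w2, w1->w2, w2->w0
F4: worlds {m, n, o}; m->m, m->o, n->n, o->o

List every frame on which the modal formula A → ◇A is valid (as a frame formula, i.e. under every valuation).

F4

The schema corresponds to reflexivity: ∀x Rxx.
F1: fails — world t does not see itself.
F2: fails — world w2 does not see itself.
F3: fails — world w1 does not see itself.
F4: ✓.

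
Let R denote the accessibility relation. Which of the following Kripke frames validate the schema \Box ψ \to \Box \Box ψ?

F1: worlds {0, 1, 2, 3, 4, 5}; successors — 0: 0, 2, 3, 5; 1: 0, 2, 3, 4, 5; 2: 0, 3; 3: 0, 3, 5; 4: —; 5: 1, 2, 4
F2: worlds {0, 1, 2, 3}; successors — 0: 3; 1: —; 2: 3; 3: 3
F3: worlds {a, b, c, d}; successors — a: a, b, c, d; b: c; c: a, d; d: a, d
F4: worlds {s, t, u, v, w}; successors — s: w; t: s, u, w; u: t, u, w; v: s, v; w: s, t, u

This is the axiom for transitivity; its first-order frame correspondent is \forall x \forall y \forall z (Rxy \wedge Ryz \to Rxz).
F1: fails — R51 and R10 but not R50.
F2: holds.
F3: fails — Rbc and Rcd but not Rbd.
F4: fails — Rwt and Rtw but not Rww.

F2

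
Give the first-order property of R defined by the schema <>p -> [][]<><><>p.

This is a Sahlqvist (Geach-type) schema ◇^1□^0p → □^2◇^3p.
First-order correspondent: forall x forall y forall z ((xRy & x R^2 z) -> exists w (y = w & z R^3 w)).

forall x forall y forall z ((xRy & x R^2 z) -> exists w (y = w & z R^3 w))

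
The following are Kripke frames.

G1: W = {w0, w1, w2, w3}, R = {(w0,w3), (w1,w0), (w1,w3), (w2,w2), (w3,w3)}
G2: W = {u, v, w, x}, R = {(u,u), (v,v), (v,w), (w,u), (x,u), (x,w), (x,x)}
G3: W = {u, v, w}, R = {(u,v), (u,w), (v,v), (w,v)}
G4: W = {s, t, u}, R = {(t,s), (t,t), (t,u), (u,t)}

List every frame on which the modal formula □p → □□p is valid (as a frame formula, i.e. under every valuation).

G1, G3

This is the axiom for transitivity; its first-order frame correspondent is ∀x ∀y ∀z (Rxy ∧ Ryz → Rxz).
G1: ✓.
G2: fails — Rvw and Rwu but not Rvu.
G3: ✓.
G4: fails — Rut and Rtu but not Ruu.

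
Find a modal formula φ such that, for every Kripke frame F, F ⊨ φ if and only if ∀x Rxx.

The condition is reflexivity. The T schema □q → q defines it.
Suppose □q→q is valid. At any x set V(q)={w : Rxw}. Then □q holds at x, so q holds at x, i.e. Rxx.

□q → q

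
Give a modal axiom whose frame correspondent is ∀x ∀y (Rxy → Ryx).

s → □◇s

A defining formula is s → □◇s (the B axiom).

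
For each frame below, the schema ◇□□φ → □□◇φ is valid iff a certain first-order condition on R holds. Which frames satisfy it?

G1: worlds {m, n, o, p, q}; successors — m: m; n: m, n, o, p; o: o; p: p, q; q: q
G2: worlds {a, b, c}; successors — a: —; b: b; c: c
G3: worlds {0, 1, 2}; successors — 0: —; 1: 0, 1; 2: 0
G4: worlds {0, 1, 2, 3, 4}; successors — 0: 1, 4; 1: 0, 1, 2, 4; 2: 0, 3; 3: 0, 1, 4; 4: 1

Frame correspondent (Sahlqvist): ∀x ∀y ∀z ((xRy ∧ xR²z) → ∃w (yR²w ∧ zRw)) — i.e. a generalized confluence (Geach) condition.
G1: fails — nRm, nR²o but no w with mR²w and oRw.
G2: ✓.
G3: fails — 1R0, 1R²0 but no w with 0R²w and 0Rw.
G4: ✓.

G2, G4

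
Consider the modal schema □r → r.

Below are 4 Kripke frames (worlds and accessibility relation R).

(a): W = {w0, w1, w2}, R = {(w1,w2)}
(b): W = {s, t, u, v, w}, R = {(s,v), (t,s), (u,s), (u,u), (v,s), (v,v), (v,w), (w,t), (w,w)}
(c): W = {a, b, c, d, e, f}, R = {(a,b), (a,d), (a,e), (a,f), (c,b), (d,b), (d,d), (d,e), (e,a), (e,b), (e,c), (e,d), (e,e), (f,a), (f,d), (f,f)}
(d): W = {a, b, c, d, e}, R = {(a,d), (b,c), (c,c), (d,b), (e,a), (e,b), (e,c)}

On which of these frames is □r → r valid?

none

The schema corresponds to reflexivity: ∀x Rxx.
(a): fails — world w0 does not see itself.
(b): fails — world s does not see itself.
(c): fails — world a does not see itself.
(d): fails — world a does not see itself.
Valid on no frame.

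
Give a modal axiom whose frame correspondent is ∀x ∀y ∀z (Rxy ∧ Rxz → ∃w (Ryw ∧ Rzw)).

A defining formula is ◇□ψ → □◇ψ (the .2 axiom).
Suppose ◇□ψ→□◇ψ is valid. Take Rxy, Rxz and set V(ψ)={w : Ryw}. Then □ψ at y so ◇□ψ at x, so □◇ψ at x, so ◇ψ at z, giving w with Rzw and Ryw.

◇□ψ → □◇ψ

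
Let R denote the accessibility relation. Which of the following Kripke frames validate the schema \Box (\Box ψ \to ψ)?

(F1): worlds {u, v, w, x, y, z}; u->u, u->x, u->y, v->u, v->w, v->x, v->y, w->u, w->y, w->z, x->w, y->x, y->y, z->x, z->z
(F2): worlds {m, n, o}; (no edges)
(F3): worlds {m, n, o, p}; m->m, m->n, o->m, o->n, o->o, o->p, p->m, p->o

Frame correspondent (Sahlqvist): \forall x \forall y (Rxy \to Ryy) — i.e. shift-reflexivity.
(F1): fails — Rxw but not Rww.
(F2): ✓.
(F3): fails — Ron but not Rnn.

(F2)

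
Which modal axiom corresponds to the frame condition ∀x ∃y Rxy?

□r → ◇r

The condition is seriality. The D schema □r → ◇r defines it.
Suppose □r→◇r is valid. At any x set V(r)=W. Then □r at x, so ◇r at x, so x has a successor.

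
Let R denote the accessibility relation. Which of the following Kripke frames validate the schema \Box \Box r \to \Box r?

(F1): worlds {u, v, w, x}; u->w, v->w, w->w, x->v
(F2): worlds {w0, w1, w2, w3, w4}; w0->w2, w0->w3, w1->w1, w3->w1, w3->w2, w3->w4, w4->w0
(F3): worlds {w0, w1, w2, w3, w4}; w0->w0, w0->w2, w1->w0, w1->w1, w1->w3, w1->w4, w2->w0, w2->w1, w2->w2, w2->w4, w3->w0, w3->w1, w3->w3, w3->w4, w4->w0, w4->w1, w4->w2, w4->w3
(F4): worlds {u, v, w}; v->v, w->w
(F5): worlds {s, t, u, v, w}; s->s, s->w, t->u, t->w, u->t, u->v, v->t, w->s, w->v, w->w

Frame correspondent (Sahlqvist): \forall x \forall y (Rxy \to \exists z (Rxz \wedge Rzy)) — i.e. density.
(F1): fails — Rxv but no z with Rxz and Rzv.
(F2): fails — Rw3w2 but no z with Rw3z and Rzw2.
(F3): satisfies the condition.
(F4): satisfies the condition.
(F5): fails — Ruv but no z with Ruz and Rzv.
Valid on: (F3), (F4).

(F3), (F4)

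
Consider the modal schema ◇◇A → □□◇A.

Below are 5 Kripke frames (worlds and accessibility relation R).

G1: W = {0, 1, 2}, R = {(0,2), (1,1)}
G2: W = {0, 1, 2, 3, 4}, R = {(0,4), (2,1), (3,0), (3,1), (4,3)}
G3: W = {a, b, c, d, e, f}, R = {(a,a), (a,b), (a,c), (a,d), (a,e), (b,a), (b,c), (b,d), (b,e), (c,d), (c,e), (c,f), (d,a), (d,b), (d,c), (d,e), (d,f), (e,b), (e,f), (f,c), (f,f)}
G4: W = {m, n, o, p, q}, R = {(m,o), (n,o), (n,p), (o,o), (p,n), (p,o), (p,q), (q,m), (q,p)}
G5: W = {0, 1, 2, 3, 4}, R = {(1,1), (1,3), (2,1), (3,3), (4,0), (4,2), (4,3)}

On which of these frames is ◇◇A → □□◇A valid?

G1

Frame correspondent (Sahlqvist): ∀x ∀y ∀z ((xR²y ∧ xR²z) → ∃w (y = w ∧ zRw)) — i.e. a generalized confluence (Geach) condition.
G1: condition met.
G2: fails — 0R²3, 0R²3 but no w with 3=w and 3Rw.
G3: fails — aR²a, aR²c but no w with a=w and cRw.
G4: fails — nR²n, nR²n but no w with n=w and nRw.
G5: fails — 1R²1, 1R²3 but no w with 1=w and 3Rw.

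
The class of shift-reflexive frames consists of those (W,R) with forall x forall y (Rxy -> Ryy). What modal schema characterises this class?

□(□r → r)

A defining formula is □(□r → r) (the T□ axiom).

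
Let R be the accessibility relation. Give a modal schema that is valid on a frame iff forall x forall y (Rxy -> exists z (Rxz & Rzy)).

□□s → □s

A defining formula is □□s → □s (the C4 axiom).
Suppose □□s→□s is valid. Take Rxy and set V(s)={w : xR²w}. Then □□s at x, so □s at x, so s at y, i.e. ∃z(Rxz∧Rzy).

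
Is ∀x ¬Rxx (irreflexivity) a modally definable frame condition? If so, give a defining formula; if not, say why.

Any modally definable frame class is closed under surjective bounded morphisms.
The 5-cycle (worlds 0,1,2,3,4 with 0→1→2→3→4→0) is irreflexive, and the map sending every world to a single reflexive point • is a surjective bounded morphism (forth: every edge maps to (•,•); back: every world has a successor). So any modal formula valid on the 5-cycle is also valid on the reflexive point, which is not irreflexive.
Hence irreflexivity is not modally definable.

Not definable by any modal formula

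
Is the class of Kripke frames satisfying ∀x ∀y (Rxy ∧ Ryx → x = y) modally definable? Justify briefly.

Any modally definable frame class is closed under surjective bounded morphisms.
The 4-cycle (worlds 0,1,2,3 with 0→1→2→3→0) is antisymmetric. Sending even-indexed worlds to • and odd-indexed worlds to ∘ is a surjective bounded morphism onto the two-world frame with •↔∘, which is not antisymmetric.
So the class is not modally definable.

Not modally definable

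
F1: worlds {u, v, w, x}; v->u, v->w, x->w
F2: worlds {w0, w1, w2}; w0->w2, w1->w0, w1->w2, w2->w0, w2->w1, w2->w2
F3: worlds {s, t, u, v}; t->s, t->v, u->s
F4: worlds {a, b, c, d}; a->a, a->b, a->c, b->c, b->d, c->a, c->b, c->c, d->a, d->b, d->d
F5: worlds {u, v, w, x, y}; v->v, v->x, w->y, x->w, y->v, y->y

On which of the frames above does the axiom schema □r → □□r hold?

F1, F3

Frame correspondent (Sahlqvist): ∀x ∀y ∀z (Rxy ∧ Ryz → Rxz) — i.e. transitivity.
F1: ✓.
F2: fails — Rw1w2 and Rw2w1 but not Rw1w1.
F3: ✓.
F4: fails — Rbc and Rcb but not Rbb.
F5: fails — Rxw and Rwy but not Rxy.
Valid on: F1, F3.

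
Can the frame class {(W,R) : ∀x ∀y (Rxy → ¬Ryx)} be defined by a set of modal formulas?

Not definable by any modal formula

Modal frame validity is preserved under surjective bounded morphisms.
The 3-cycle (worlds s,t,u with s→t→u→s) is asymmetric. Mapping every world to a single reflexive point • is a surjective bounded morphism, and the reflexive point is not asymmetric (R•• but asymmetry requires ¬R••).
So the class is not modally definable.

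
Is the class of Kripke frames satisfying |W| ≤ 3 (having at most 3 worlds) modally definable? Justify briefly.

If a class were modally definable it would be closed under disjoint unions (Goldblatt–Thomason).
Any modal formula valid on each of 4 disjoint one-world frames is valid on their disjoint union (validity is preserved under disjoint unions). Each one-world frame has |W|=1≤3, but the union has |W|=4.
So the class is not modally definable.

Not definable by any modal formula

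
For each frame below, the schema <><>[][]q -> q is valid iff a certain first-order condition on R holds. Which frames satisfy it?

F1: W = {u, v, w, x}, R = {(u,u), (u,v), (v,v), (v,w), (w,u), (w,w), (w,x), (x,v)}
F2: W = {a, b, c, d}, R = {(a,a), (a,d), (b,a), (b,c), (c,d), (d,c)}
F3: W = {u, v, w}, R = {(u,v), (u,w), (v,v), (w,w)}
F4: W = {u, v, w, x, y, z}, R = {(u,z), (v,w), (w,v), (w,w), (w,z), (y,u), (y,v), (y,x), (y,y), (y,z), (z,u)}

F1

This is the axiom for a generalized confluence (Geach) condition; its first-order frame correspondent is forall x forall y (x R^2 y -> exists w (y R^2 w & x = w)).
F1: satisfies the condition.
F2: fails — aR²c but no w with cR²w and a=w.
F3: fails — uR²v but no t with vR²t and u=t.
F4: fails — vR²z but no t with zR²t and v=t.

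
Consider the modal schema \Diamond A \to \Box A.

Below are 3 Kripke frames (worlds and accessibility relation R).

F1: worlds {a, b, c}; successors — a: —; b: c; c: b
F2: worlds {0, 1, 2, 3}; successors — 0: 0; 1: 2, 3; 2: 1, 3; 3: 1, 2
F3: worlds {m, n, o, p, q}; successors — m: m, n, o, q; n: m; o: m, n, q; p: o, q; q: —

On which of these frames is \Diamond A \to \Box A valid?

F1

Frame correspondent (Sahlqvist): \forall x \forall y \forall z (Rxy \wedge Rxz \to y = z) — i.e. partial functionality.
F1: holds.
F2: fails — 1 sees both 2 and 3.
F3: fails — m sees both m and n.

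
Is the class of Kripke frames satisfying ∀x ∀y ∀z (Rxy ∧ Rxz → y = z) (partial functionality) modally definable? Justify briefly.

Definable; ◇r → □r defines it

Yes: it is partial functionality, defined by the CD schema ◇r → □r.
Suppose ◇r→□r is valid. Take Rxy, Rxz and set V(r)={y}. Then ◇r at x, so □r at x, so r at z, i.e. z=y.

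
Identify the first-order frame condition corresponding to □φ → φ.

Suppose □φ→φ is valid. At any x set V(φ)={w : Rxw}. Then □φ holds at x, so φ holds at x, i.e. Rxx.
Conversely, on a frame with reflexivity the schema holds at every world under every valuation.
So the correspondent is reflexivity.

reflexivity: ∀x Rxx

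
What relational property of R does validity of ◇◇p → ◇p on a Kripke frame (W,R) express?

Equivalently (dual form): □p → □□p.
Suppose □p→□□p is valid. Take Rxy, Ryz and set V(p)={w : Rxw}. Then □p at x, so □□p at x, so □p at y, so p at z, i.e. Rxz.
Conversely, any frame satisfying ∀x ∀y ∀z (Rxy ∧ Ryz → Rxz) validates the schema.
So the correspondent is transitivity.

transitivity: ∀x ∀y ∀z (Rxy ∧ Ryz → Rxz)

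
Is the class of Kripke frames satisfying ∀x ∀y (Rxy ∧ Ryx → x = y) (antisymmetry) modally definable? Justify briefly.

If a class were modally definable it would be closed under surjective bounded morphisms (Goldblatt–Thomason).
The 6-cycle (worlds s,t,u,v,w,x with s→t→u→v→w→x→s) is antisymmetric. Sending even-indexed worlds to s and odd-indexed worlds to t is a surjective bounded morphism onto the two-world frame with s↔t, which is not antisymmetric.
So no modal formula (or set of formulas) defines exactly the antisymmetric frames.

No — not modally definable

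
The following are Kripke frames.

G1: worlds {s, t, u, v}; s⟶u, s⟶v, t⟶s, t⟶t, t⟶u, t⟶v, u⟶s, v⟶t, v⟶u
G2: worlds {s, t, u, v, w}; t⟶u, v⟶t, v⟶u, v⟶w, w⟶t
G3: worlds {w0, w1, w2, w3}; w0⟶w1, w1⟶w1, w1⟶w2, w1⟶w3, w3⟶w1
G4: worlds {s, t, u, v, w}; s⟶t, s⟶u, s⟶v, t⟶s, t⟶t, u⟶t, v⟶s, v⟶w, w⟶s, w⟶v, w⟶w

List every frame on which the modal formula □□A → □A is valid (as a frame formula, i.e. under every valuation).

The schema corresponds to density: ∀x ∀y (Rxy → ∃z (Rxz ∧ Rzy)).
G1: fails — Rus but no z with Ruz and Rzs.
G2: fails — Rwt but no z with Rwz and Rzt.
G3: satisfies the condition.
G4: fails — Rsv but no z with Rsz and Rzv.
Valid on: G3.

G3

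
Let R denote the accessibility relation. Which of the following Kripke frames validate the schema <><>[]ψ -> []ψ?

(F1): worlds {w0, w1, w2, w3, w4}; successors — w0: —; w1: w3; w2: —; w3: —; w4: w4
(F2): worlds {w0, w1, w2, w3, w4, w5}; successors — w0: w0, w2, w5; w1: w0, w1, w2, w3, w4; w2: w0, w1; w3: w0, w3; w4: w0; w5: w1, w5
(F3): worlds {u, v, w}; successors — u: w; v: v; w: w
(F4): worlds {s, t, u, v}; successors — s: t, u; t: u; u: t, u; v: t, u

(F1), (F3)

The schema corresponds to a generalized confluence (Geach) condition: forall x forall y forall z ((x R^2 y & xRz) -> exists w (yRw & z = w)).
(F1): condition met.
(F2): fails — w0R²w1, w0Rw5 but no w with w1Rw and w5=w.
(F3): condition met.
(F4): fails — sR²t, sRt but no w with tRw and t=w.
Valid on: (F1), (F3).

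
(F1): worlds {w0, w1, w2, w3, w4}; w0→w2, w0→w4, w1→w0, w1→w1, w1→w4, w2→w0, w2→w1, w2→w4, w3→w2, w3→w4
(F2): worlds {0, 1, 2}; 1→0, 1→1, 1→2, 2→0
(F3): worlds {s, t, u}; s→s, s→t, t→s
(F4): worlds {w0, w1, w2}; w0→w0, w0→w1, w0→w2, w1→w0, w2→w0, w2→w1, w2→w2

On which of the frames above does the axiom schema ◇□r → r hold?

Frame correspondent (Sahlqvist): ∀x ∀y (xRy → ∃w (yRw ∧ x = w)) — i.e. a generalized confluence (Geach) condition.
(F1): fails — w0Rw4 but no w with w4Rw and w0=w.
(F2): fails — 1R0 but no w with 0Rw and 1=w.
(F3): ✓.
(F4): fails — w2Rw1 but no w with w1Rw and w2=w.
Valid on: (F3).

(F3)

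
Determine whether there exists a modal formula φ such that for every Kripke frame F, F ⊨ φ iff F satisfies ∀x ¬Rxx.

No

If a class were modally definable it would be closed under surjective bounded morphisms (Goldblatt–Thomason).
The 3-cycle (worlds 0,1,2 with 0→1→2→0) is irreflexive, and the map sending every world to a single reflexive point • is a surjective bounded morphism (forth: every edge maps to (•,•); back: every world has a successor). So any modal formula valid on the 3-cycle is also valid on the reflexive point, which is not irreflexive.
Hence irreflexivity is not modally definable.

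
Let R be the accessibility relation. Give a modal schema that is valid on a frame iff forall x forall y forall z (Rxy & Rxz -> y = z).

◇ψ → □ψ

This is partial functionality; the standard corresponding axiom is CD: ◇ψ → □ψ.
Suppose ◇ψ→□ψ is valid. Take Rxy, Rxz and set V(ψ)={y}. Then ◇ψ at x, so □ψ at x, so ψ at z, i.e. z=y.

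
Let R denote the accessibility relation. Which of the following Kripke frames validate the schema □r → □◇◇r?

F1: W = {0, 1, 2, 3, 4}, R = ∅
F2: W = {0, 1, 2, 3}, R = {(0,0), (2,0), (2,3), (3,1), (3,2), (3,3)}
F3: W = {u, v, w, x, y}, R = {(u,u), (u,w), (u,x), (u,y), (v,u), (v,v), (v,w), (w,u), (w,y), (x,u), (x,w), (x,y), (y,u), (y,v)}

This is the axiom for a generalized confluence (Geach) condition; its first-order frame correspondent is ∀x ∀z (xRz → ∃w (xRw ∧ zR²w)).
F1: ✓.
F2: fails — 3R1 but no w with 3Rw and 1R²w.
F3: ✓.
Valid on: F1, F3.

F1, F3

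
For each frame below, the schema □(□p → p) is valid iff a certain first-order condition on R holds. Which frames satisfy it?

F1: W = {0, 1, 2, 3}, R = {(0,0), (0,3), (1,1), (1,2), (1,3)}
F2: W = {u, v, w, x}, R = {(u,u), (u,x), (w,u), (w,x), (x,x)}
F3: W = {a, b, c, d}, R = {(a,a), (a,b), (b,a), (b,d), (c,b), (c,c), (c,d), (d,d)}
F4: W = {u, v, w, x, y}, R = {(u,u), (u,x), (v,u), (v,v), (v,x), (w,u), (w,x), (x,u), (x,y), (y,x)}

F2

The schema corresponds to shift-reflexivity: ∀x ∀y (Rxy → Ryy).
F1: fails — R12 but not R22.
F2: condition met.
F3: fails — Rab but not Rbb.
F4: fails — Ryx but not Rxx.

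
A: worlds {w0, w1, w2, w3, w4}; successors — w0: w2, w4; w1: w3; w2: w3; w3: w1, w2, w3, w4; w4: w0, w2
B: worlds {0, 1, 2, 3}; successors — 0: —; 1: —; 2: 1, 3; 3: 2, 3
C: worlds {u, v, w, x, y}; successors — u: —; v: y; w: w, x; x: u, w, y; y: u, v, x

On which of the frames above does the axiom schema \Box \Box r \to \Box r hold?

The schema corresponds to density: \forall x \forall y (Rxy \to \exists z (Rxz \wedge Rzy)).
A: fails — Rw0w4 but no z with Rw0z and Rzw4.
B: fails — R21 but no z with R2z and Rz1.
C: fails — Ryx but no z with Ryz and Rzx.
Valid on no frame.

none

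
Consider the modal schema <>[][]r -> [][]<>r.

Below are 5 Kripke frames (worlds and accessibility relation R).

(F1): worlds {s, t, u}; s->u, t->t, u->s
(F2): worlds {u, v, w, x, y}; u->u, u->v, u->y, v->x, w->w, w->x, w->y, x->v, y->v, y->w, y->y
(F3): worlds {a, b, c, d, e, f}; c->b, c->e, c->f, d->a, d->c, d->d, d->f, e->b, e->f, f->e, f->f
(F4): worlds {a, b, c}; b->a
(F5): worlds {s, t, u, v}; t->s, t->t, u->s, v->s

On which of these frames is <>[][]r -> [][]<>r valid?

(F1), (F4)

The schema corresponds to a generalized confluence (Geach) condition: forall x forall y forall z ((xRy & x R^2 z) -> exists w (y R^2 w & zRw)).
(F1): holds.
(F2): fails — uRv, uR²v but no t with vR²t and vRt.
(F3): fails — cRb, cR²b but no w with bR²w and bRw.
(F4): holds.
(F5): fails — tRs, tR²s but no w with sR²w and sRw.
Valid on: (F1), (F4).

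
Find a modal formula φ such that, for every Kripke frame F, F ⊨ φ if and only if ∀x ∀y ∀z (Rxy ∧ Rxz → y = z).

◇ψ → □ψ

The condition is partial functionality. The CD schema ◇ψ → □ψ defines it.
Suppose ◇ψ→□ψ is valid. Take Rxy, Rxz and set V(ψ)={y}. Then ◇ψ at x, so □ψ at x, so ψ at z, i.e. z=y.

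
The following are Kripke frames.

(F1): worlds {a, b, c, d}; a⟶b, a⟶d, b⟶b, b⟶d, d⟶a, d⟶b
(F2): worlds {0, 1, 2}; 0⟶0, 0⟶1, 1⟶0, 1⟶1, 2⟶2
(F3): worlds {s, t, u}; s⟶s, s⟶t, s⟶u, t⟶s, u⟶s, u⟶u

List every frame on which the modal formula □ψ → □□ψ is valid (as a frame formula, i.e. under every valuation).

This is the axiom for transitivity; its first-order frame correspondent is ∀x ∀y ∀z (Rxy ∧ Ryz → Rxz).
(F1): fails — Rdb and Rbd but not Rdd.
(F2): condition met.
(F3): fails — Rus and Rst but not Rut.
Valid on: (F2).

(F2)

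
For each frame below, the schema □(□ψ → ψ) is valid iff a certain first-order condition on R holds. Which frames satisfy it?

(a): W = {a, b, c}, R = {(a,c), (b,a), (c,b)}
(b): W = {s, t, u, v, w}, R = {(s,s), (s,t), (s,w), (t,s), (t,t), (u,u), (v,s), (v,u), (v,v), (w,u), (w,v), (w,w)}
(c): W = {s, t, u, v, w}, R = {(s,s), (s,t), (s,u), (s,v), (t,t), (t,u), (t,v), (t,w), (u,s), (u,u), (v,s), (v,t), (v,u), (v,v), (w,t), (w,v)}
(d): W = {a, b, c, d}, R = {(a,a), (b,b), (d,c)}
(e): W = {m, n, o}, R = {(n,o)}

The schema corresponds to shift-reflexivity: ∀x ∀y (Rxy → Ryy).
(a): fails — Rac but not Rcc.
(b): holds.
(c): fails — Rtw but not Rww.
(d): fails — Rdc but not Rcc.
(e): fails — Rno but not Roo.
Valid on: (b).

(b)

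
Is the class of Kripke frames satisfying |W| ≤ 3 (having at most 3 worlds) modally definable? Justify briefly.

Not definable by any modal formula

Modal frame validity is preserved under disjoint unions.
Any modal formula valid on each of 4 disjoint one-world frames is valid on their disjoint union (validity is preserved under disjoint unions). Each one-world frame has |W|=1≤3, but the union has |W|=4.
So the class is not modally definable.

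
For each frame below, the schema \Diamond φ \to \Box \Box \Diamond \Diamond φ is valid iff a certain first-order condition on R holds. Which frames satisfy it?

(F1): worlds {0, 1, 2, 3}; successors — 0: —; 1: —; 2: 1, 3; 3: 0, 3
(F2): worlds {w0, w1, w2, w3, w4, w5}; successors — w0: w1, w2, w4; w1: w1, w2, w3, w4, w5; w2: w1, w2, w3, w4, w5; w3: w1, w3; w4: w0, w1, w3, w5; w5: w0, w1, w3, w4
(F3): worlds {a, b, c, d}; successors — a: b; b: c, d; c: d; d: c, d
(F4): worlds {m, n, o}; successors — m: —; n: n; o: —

(F4)

The schema corresponds to a generalized confluence (Geach) condition: \forall x \forall y \forall z ((xRy \wedge x R^2 z) \to \exists w (y = w \wedge z R^2 w)).
(F1): fails — 2R1, 2R²0 but no w with 1=w and 0R²w.
(F2): fails — w4Rw0, w4R²w3 but no w with w0=w and w3R²w.
(F3): fails — aRb, aR²c but no w with b=w and cR²w.
(F4): condition met.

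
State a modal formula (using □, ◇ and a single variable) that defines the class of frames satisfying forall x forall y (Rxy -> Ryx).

r → □◇r

This is symmetry; the standard corresponding axiom is B: r → □◇r.
Suppose r→□◇r is valid. Take Rxy and set V(r)={x}. Then r at x, so □◇r at x, so ◇r at y, so some z with Ryz has r; z=x, i.e. Ryx.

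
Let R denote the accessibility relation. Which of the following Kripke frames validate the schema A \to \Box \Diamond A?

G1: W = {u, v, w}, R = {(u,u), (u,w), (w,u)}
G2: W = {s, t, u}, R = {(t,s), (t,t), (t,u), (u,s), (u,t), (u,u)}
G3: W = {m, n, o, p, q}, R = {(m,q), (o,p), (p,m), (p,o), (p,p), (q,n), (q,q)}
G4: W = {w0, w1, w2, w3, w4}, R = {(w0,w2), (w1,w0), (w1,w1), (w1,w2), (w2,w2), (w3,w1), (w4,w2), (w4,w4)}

Frame correspondent (Sahlqvist): \forall x \forall y (Rxy \to Ryx) — i.e. symmetry.
G1: holds.
G2: fails — Rus but not Rsu.
G3: fails — Rpm but not Rmp.
G4: fails — Rw1w2 but not Rw2w1.
Valid on: G1.

G1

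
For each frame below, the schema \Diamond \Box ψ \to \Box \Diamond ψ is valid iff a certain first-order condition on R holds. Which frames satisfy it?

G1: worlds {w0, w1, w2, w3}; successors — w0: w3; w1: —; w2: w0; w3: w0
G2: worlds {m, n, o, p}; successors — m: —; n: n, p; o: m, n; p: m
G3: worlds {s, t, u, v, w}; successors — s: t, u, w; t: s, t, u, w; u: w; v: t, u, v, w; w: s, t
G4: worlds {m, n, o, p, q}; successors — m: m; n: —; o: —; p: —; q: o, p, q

G1

Frame correspondent (Sahlqvist): \forall x \forall y \forall z (Rxy \wedge Rxz \to \exists w (Ryw \wedge Rzw)) — i.e. convergence.
G1: ✓.
G2: fails — Rnn and Rnp but n and p have no common successor.
G3: fails — Rsw and Rsu but w and u have no common successor.
G4: fails — Rqp and Rqp but p and p have no common successor.
Valid on: G1.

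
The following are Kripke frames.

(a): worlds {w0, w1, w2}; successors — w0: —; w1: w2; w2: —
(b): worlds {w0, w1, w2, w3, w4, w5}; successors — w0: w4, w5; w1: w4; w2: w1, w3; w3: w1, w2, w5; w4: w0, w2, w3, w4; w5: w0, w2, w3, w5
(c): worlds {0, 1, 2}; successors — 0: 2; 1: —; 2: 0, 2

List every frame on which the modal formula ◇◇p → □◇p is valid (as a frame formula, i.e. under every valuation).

(a)

Frame correspondent (Sahlqvist): ∀x ∀y ∀z ((xR²y ∧ xRz) → ∃w (y = w ∧ zRw)) — i.e. a generalized confluence (Geach) condition.
(a): satisfies the condition.
(b): fails — w0R²w4, w0Rw5 but no w with w4=w and w5Rw.
(c): fails — 2R²0, 2R0 but no w with 0=w and 0Rw.
Valid on: (a).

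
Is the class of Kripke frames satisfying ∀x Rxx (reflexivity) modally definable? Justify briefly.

Yes — defined by □q → q

The condition is reflexivity. A defining modal formula is □q → q.
Suppose □q→q is valid. At any x set V(q)={w : Rxw}. Then □q holds at x, so q holds at x, i.e. Rxx.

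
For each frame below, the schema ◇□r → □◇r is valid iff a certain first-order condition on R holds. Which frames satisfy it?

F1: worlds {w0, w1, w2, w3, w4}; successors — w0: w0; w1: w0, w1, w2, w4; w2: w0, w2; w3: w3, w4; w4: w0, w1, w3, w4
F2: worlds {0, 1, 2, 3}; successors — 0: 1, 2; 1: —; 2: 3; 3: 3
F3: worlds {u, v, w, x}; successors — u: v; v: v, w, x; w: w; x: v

Frame correspondent (Sahlqvist): ∀x ∀y ∀z (Rxy ∧ Rxz → ∃w (Ryw ∧ Rzw)) — i.e. convergence.
F1: fails — Rw4w0 and Rw4w3 but w0 and w3 have no common successor.
F2: fails — R01 and R01 but 1 and 1 have no common successor.
F3: fails — Rvw and Rvx but w and x have no common successor.
Valid on no frame.

none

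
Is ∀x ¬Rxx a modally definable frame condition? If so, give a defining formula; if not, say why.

If a class were modally definable it would be closed under surjective bounded morphisms (Goldblatt–Thomason).
The 4-cycle (worlds a,b,c,d with a→b→c→d→a) is irreflexive, and the map sending every world to a single reflexive point • is a surjective bounded morphism (forth: every edge maps to (•,•); back: every world has a successor). So any modal formula valid on the 4-cycle is also valid on the reflexive point, which is not irreflexive.
So the class is not modally definable.

No — not modally definable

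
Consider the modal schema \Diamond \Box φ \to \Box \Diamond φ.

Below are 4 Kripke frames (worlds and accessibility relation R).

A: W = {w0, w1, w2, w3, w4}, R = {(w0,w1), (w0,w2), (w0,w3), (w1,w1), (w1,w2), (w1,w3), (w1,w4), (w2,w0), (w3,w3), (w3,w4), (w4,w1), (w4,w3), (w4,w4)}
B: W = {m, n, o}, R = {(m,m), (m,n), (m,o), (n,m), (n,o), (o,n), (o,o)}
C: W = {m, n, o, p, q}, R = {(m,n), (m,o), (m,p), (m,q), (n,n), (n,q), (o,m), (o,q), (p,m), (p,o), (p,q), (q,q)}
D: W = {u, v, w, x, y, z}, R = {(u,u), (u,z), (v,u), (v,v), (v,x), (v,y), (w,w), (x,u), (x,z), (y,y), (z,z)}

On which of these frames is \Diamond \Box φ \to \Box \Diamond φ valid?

B, C

This is the axiom for convergence; its first-order frame correspondent is \forall x \forall y \forall z (Rxy \wedge Rxz \to \exists w (Ryw \wedge Rzw)).
A: fails — Rw0w1 and Rw0w2 but w1 and w2 have no common successor.
B: condition met.
C: condition met.
D: fails — Rvu and Rvy but u and y have no common successor.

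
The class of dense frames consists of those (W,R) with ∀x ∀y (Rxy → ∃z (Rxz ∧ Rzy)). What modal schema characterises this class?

The condition is density. The C4 schema □□s → □s defines it.

□□s → □s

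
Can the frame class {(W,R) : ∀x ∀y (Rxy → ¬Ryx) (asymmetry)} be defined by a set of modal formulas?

If a class were modally definable it would be closed under surjective bounded morphisms (Goldblatt–Thomason).
The 4-cycle (worlds 0,1,2,3 with 0→1→2→3→0) is asymmetric. Mapping every world to a single reflexive point • is a surjective bounded morphism, and the reflexive point is not asymmetric (R•• but asymmetry requires ¬R••).
So the class is not modally definable.

No — not modally definable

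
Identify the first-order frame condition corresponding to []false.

Emptiness of R

□⊥ is valid iff no world has any successor (otherwise □⊥ fails at any world with one).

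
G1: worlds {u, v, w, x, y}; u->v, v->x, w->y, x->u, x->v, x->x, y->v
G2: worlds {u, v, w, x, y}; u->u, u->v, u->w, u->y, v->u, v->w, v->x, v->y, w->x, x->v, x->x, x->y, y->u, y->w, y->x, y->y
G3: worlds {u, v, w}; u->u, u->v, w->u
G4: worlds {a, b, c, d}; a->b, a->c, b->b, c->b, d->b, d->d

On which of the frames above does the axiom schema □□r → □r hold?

G2, G3

The schema corresponds to density: ∀x ∀y (Rxy → ∃z (Rxz ∧ Rzy)).
G1: fails — Ruv but no z with Ruz and Rzv.
G2: condition met.
G3: condition met.
G4: fails — Rac but no z with Raz and Rzc.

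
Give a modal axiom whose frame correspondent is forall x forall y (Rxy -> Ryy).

The condition is shift-reflexivity. The T□ schema □(□ψ → ψ) defines it.
Suppose □(□ψ→ψ) is valid. Take Rxy and set V(ψ)={w : Ryw}. Then at y, □ψ holds; since □(□ψ→ψ) at x, □ψ→ψ at y, so ψ at y, i.e. Ryy.

□(□ψ → ψ)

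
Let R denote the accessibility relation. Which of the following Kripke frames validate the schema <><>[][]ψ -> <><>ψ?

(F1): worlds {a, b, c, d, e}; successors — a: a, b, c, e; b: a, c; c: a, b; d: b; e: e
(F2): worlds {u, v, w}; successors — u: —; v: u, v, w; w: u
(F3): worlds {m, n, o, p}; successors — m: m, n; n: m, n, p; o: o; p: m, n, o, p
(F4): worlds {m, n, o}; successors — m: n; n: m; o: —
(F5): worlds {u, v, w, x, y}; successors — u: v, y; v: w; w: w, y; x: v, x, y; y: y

Frame correspondent (Sahlqvist): forall x forall y (x R^2 y -> exists w (y R^2 w & x R^2 w)) — i.e. a generalized confluence (Geach) condition.
(F1): holds.
(F2): fails — vR²u but no t with uR²t and vR²t.
(F3): holds.
(F4): holds.
(F5): holds.
Valid on: (F1), (F3), (F4), (F5).

(F1), (F3), (F4), (F5)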